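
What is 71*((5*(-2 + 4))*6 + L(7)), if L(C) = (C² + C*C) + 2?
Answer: 11360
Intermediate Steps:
L(C) = 2 + 2*C² (L(C) = (C² + C²) + 2 = 2*C² + 2 = 2 + 2*C²)
71*((5*(-2 + 4))*6 + L(7)) = 71*((5*(-2 + 4))*6 + (2 + 2*7²)) = 71*((5*2)*6 + (2 + 2*49)) = 71*(10*6 + (2 + 98)) = 71*(60 + 100) = 71*160 = 11360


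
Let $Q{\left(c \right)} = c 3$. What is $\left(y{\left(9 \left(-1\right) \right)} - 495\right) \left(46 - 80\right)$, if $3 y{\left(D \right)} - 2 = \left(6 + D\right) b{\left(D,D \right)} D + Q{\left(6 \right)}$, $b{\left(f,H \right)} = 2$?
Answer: $\frac{47974}{3} \approx 15991.0$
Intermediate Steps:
$Q{\left(c \right)} = 3 c$
$y{\left(D \right)} = \frac{20}{3} + \frac{D \left(12 + 2 D\right)}{3}$ ($y{\left(D \right)} = \frac{2}{3} + \frac{\left(6 + D\right) 2 D + 3 \cdot 6}{3} = \frac{2}{3} + \frac{\left(12 + 2 D\right) D + 18}{3} = \frac{2}{3} + \frac{D \left(12 + 2 D\right) + 18}{3} = \frac{2}{3} + \frac{18 + D \left(12 + 2 D\right)}{3} = \frac{2}{3} + \left(6 + \frac{D \left(12 + 2 D\right)}{3}\right) = \frac{20}{3} + \frac{D \left(12 + 2 D\right)}{3}$)
$\left(y{\left(9 \left(-1\right) \right)} - 495\right) \left(46 - 80\right) = \left(\left(\frac{20}{3} + 4 \cdot 9 \left(-1\right) + \frac{2 \left(9 \left(-1\right)\right)^{2}}{3}\right) - 495\right) \left(46 - 80\right) = \left(\left(\frac{20}{3} + 4 \left(-9\right) + \frac{2 \left(-9\right)^{2}}{3}\right) - 495\right) \left(46 - 80\right) = \left(\left(\frac{20}{3} - 36 + \frac{2}{3} \cdot 81\right) - 495\right) \left(-34\right) = \left(\left(\frac{20}{3} - 36 + 54\right) - 495\right) \left(-34\right) = \left(\frac{74}{3} - 495\right) \left(-34\right) = \left(- \frac{1411}{3}\right) \left(-34\right) = \frac{47974}{3}$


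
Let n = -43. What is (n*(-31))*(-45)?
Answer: -59985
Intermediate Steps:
(n*(-31))*(-45) = -43*(-31)*(-45) = 1333*(-45) = -59985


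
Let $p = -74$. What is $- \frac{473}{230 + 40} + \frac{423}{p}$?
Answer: $- \frac{37303}{4995} \approx -7.4681$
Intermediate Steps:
$- \frac{473}{230 + 40} + \frac{423}{p} = - \frac{473}{230 + 40} + \frac{423}{-74} = - \frac{473}{270} + 423 \left(- \frac{1}{74}\right) = \left(-473\right) \frac{1}{270} - \frac{423}{74} = - \frac{473}{270} - \frac{423}{74} = - \frac{37303}{4995}$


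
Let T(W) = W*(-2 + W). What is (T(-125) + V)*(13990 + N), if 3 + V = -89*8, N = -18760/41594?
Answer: 630094322000/2971 ≈ 2.1208e+8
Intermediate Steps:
N = -1340/2971 (N = -18760*1/41594 = -1340/2971 ≈ -0.45103)
V = -715 (V = -3 - 89*8 = -3 - 712 = -715)
(T(-125) + V)*(13990 + N) = (-125*(-2 - 125) - 715)*(13990 - 1340/2971) = (-125*(-127) - 715)*(41562950/2971) = (15875 - 715)*(41562950/2971) = 15160*(41562950/2971) = 630094322000/2971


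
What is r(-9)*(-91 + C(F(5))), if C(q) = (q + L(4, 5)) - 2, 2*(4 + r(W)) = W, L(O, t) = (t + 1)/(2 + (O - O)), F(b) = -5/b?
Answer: 1547/2 ≈ 773.50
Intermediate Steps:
L(O, t) = ½ + t/2 (L(O, t) = (1 + t)/(2 + 0) = (1 + t)/2 = (1 + t)*(½) = ½ + t/2)
r(W) = -4 + W/2
C(q) = 1 + q (C(q) = (q + (½ + (½)*5)) - 2 = (q + (½ + 5/2)) - 2 = (q + 3) - 2 = (3 + q) - 2 = 1 + q)
r(-9)*(-91 + C(F(5))) = (-4 + (½)*(-9))*(-91 + (1 - 5/5)) = (-4 - 9/2)*(-91 + (1 - 5*⅕)) = -17*(-91 + (1 - 1))/2 = -17*(-91 + 0)/2 = -17/2*(-91) = 1547/2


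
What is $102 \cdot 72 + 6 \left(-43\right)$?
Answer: $7086$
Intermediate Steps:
$102 \cdot 72 + 6 \left(-43\right) = 7344 - 258 = 7086$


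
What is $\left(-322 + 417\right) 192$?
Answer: $18240$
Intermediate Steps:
$\left(-322 + 417\right) 192 = 95 \cdot 192 = 18240$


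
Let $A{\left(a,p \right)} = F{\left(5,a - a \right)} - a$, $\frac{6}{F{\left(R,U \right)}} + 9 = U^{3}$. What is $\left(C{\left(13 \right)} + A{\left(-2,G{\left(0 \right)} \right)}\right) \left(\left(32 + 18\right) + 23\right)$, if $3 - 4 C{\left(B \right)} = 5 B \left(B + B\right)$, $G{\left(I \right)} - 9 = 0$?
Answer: $- \frac{368285}{12} \approx -30690.0$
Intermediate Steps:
$G{\left(I \right)} = 9$ ($G{\left(I \right)} = 9 + 0 = 9$)
$F{\left(R,U \right)} = \frac{6}{-9 + U^{3}}$
$A{\left(a,p \right)} = - \frac{2}{3} - a$ ($A{\left(a,p \right)} = \frac{6}{-9 + \left(a - a\right)^{3}} - a = \frac{6}{-9 + 0^{3}} - a = \frac{6}{-9 + 0} - a = \frac{6}{-9} - a = 6 \left(- \frac{1}{9}\right) - a = - \frac{2}{3} - a$)
$C{\left(B \right)} = \frac{3}{4} - \frac{5 B^{2}}{2}$ ($C{\left(B \right)} = \frac{3}{4} - \frac{5 B \left(B + B\right)}{4} = \frac{3}{4} - \frac{5 B 2 B}{4} = \frac{3}{4} - \frac{10 B^{2}}{4} = \frac{3}{4} - \frac{5 B^{2}}{2}$)
$\left(C{\left(13 \right)} + A{\left(-2,G{\left(0 \right)} \right)}\right) \left(\left(32 + 18\right) + 23\right) = \left(\left(\frac{3}{4} - \frac{5 \cdot 13^{2}}{2}\right) - - \frac{4}{3}\right) \left(\left(32 + 18\right) + 23\right) = \left(\left(\frac{3}{4} - \frac{845}{2}\right) + \left(- \frac{2}{3} + 2\right)\right) \left(50 + 23\right) = \left(\left(\frac{3}{4} - \frac{845}{2}\right) + \frac{4}{3}\right) 73 = \left(- \frac{1687}{4} + \frac{4}{3}\right) 73 = \left(- \frac{5045}{12}\right) 73 = - \frac{368285}{12}$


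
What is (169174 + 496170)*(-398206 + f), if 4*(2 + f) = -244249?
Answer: -305572705216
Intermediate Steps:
f = -244257/4 (f = -2 + (¼)*(-244249) = -2 - 244249/4 = -244257/4 ≈ -61064.)
(169174 + 496170)*(-398206 + f) = (169174 + 496170)*(-398206 - 244257/4) = 665344*(-1837081/4) = -305572705216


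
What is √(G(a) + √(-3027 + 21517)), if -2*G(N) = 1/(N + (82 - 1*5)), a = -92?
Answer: √(30 + 38700*√10)/30 ≈ 11.662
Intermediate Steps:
G(N) = -1/(2*(77 + N)) (G(N) = -1/(2*(N + (82 - 1*5))) = -1/(2*(N + (82 - 5))) = -1/(2*(N + 77)) = -1/(2*(77 + N)))
√(G(a) + √(-3027 + 21517)) = √(-1/(154 + 2*(-92)) + √(-3027 + 21517)) = √(-1/(154 - 184) + √18490) = √(-1/(-30) + 43*√10) = √(-1*(-1/30) + 43*√10) = √(1/30 + 43*√10)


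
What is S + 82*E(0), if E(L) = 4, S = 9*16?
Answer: 472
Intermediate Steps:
S = 144
S + 82*E(0) = 144 + 82*4 = 144 + 328 = 472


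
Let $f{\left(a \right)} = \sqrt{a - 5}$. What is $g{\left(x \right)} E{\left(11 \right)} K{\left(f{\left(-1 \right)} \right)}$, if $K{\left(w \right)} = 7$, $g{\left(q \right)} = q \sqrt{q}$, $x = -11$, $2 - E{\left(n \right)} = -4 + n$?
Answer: $385 i \sqrt{11} \approx 1276.9 i$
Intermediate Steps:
$E{\left(n \right)} = 6 - n$ ($E{\left(n \right)} = 2 - \left(-4 + n\right) = 6 - n$)
$f{\left(a \right)} = \sqrt{-5 + a}$
$g{\left(q \right)} = q^{\frac{3}{2}}$
$g{\left(x \right)} E{\left(11 \right)} K{\left(f{\left(-1 \right)} \right)} = \left(-11\right)^{\frac{3}{2}} \left(6 - 11\right) 7 = - 11 i \sqrt{11} \left(6 - 11\right) 7 = - 11 i \sqrt{11} \left(-5\right) 7 = 55 i \sqrt{11} \cdot 7 = 385 i \sqrt{11}$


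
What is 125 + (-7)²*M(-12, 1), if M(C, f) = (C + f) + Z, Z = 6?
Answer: -120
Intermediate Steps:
M(C, f) = 6 + C + f (M(C, f) = (C + f) + 6 = 6 + C + f)
125 + (-7)²*M(-12, 1) = 125 + (-7)²*(6 - 12 + 1) = 125 + 49*(-5) = 125 - 245 = -120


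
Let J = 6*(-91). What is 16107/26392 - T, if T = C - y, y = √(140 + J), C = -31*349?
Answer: 285551155/26392 + I*√406 ≈ 10820.0 + 20.149*I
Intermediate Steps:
J = -546
C = -10819
y = I*√406 (y = √(140 - 546) = √(-406) = I*√406 ≈ 20.149*I)
T = -10819 - I*√406 ≈ -10819.0 - 20.149*I
16107/26392 - T = 16107/26392 - (-10819 - I*√406) = 16107*(1/26392) + (10819 + I*√406) = 16107/26392 + (10819 + I*√406) = 285551155/26392 + I*√406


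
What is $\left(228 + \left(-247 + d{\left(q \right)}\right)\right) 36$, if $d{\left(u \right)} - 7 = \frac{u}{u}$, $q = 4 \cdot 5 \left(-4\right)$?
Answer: $-396$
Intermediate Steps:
$q = -80$ ($q = 20 \left(-4\right) = -80$)
$d{\left(u \right)} = 8$ ($d{\left(u \right)} = 7 + \frac{u}{u} = 7 + 1 = 8$)
$\left(228 + \left(-247 + d{\left(q \right)}\right)\right) 36 = \left(228 + \left(-247 + 8\right)\right) 36 = \left(228 - 239\right) 36 = \left(-11\right) 36 = -396$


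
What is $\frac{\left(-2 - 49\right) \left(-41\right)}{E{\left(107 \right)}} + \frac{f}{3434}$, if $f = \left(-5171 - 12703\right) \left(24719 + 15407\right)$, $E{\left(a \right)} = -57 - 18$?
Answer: $- \frac{8966348299}{42925} \approx -2.0888 \cdot 10^{5}$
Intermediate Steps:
$E{\left(a \right)} = -75$ ($E{\left(a \right)} = -57 - 18 = -75$)
$f = -717212124$ ($f = \left(-17874\right) 40126 = -717212124$)
$\frac{\left(-2 - 49\right) \left(-41\right)}{E{\left(107 \right)}} + \frac{f}{3434} = \frac{\left(-2 - 49\right) \left(-41\right)}{-75} - \frac{717212124}{3434} = \left(-51\right) \left(-41\right) \left(- \frac{1}{75}\right) - \frac{358606062}{1717} = 2091 \left(- \frac{1}{75}\right) - \frac{358606062}{1717} = - \frac{697}{25} - \frac{358606062}{1717} = - \frac{8966348299}{42925}$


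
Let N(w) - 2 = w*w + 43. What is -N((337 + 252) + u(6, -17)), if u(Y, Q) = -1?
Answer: -345789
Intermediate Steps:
N(w) = 45 + w**2 (N(w) = 2 + (w*w + 43) = 2 + (w**2 + 43) = 2 + (43 + w**2) = 45 + w**2)
-N((337 + 252) + u(6, -17)) = -(45 + ((337 + 252) - 1)**2) = -(45 + (589 - 1)**2) = -(45 + 588**2) = -(45 + 345744) = -1*345789 = -345789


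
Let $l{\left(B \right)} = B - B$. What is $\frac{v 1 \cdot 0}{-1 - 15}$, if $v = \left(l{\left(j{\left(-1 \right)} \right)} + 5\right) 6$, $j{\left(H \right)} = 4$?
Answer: $0$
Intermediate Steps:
$l{\left(B \right)} = 0$
$v = 30$ ($v = \left(0 + 5\right) 6 = 5 \cdot 6 = 30$)
$\frac{v 1 \cdot 0}{-1 - 15} = \frac{30 \cdot 1 \cdot 0}{-1 - 15} = \frac{30 \cdot 0}{-16} = \left(- \frac{1}{16}\right) 0 = 0$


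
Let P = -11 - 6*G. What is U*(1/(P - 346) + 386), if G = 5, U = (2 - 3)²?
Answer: 149381/387 ≈ 386.00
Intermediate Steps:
U = 1 (U = (-1)² = 1)
P = -41 (P = -11 - 6*5 = -11 - 30 = -41)
U*(1/(P - 346) + 386) = 1*(1/(-41 - 346) + 386) = 1*(1/(-387) + 386) = 1*(-1/387 + 386) = 1*(149381/387) = 149381/387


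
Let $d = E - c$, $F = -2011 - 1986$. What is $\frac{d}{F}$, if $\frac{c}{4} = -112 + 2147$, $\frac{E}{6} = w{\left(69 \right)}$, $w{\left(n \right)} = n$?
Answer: $\frac{7726}{3997} \approx 1.9329$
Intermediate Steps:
$E = 414$ ($E = 6 \cdot 69 = 414$)
$c = 8140$ ($c = 4 \left(-112 + 2147\right) = 4 \cdot 2035 = 8140$)
$F = -3997$ ($F = -2011 - 1986 = -3997$)
$d = -7726$ ($d = 414 - 8140 = -7726$)
$\frac{d}{F} = - \frac{7726}{-3997} = \left(-7726\right) \left(- \frac{1}{3997}\right) = \frac{7726}{3997}$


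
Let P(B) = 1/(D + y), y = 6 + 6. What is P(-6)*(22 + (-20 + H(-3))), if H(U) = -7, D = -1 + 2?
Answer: -5/13 ≈ -0.38462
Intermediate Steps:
y = 12
D = 1
P(B) = 1/13 (P(B) = 1/(1 + 12) = 1/13)
P(-6)*(22 + (-20 + H(-3))) = (22 + (-20 - 7))/13 = (22 - 27)/13 = (1/13)*(-5) = -5/13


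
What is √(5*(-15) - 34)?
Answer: I*√109 ≈ 10.44*I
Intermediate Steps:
√(5*(-15) - 34) = √(-75 - 34) = √(-109) = I*√109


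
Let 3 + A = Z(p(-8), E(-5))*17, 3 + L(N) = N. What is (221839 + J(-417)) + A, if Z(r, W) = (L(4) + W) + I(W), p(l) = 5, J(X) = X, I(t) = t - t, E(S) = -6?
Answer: 221334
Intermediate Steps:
L(N) = -3 + N
I(t) = 0
Z(r, W) = 1 + W (Z(r, W) = ((-3 + 4) + W) + 0 = (1 + W) + 0 = 1 + W)
A = -88 (A = -3 + (1 - 6)*17 = -3 - 5*17 = -3 - 85 = -88)
(221839 + J(-417)) + A = (221839 - 417) - 88 = 221422 - 88 = 221334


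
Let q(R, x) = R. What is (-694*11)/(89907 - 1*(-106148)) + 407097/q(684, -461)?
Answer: 25554973/42940 ≈ 595.13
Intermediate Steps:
(-694*11)/(89907 - 1*(-106148)) + 407097/q(684, -461) = (-694*11)/(89907 - 1*(-106148)) + 407097/684 = -7634/(89907 + 106148) + 407097*(1/684) = -7634/196055 + 45233/76 = -7634*1/196055 + 45233/76 = -22/565 + 45233/76 = 25554973/42940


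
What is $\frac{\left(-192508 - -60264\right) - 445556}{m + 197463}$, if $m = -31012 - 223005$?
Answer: $\frac{288900}{28277} \approx 10.217$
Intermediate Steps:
$m = -254017$ ($m = -31012 - 223005 = -254017$)
$\frac{\left(-192508 - -60264\right) - 445556}{m + 197463} = \frac{\left(-192508 - -60264\right) - 445556}{-254017 + 197463} = \frac{\left(-192508 + 60264\right) - 445556}{-56554} = \left(-132244 - 445556\right) \left(- \frac{1}{56554}\right) = \left(-577800\right) \left(- \frac{1}{56554}\right) = \frac{288900}{28277}$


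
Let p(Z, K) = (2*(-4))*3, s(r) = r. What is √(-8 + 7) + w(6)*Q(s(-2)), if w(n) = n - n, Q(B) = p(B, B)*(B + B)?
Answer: I ≈ 1.0*I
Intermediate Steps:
p(Z, K) = -24 (p(Z, K) = -8*3 = -24)
Q(B) = -48*B (Q(B) = -24*(B + B) = -48*B)
w(n) = 0
√(-8 + 7) + w(6)*Q(s(-2)) = √(-8 + 7) + 0*(-48*(-2)) = √(-1) + 0*96 = I + 0 = I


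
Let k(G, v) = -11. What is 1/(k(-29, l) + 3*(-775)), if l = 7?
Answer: -1/2336 ≈ -0.00042808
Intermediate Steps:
1/(k(-29, l) + 3*(-775)) = 1/(-11 + 3*(-775)) = 1/(-11 - 2325) = 1/(-2336) = -1/2336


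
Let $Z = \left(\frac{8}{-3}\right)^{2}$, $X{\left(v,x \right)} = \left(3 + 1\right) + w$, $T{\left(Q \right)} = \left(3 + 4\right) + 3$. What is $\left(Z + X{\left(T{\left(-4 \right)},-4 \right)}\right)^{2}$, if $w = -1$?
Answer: $\frac{8281}{81} \approx 102.23$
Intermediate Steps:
$T{\left(Q \right)} = 10$ ($T{\left(Q \right)} = 7 + 3 = 10$)
$X{\left(v,x \right)} = 3$ ($X{\left(v,x \right)} = \left(3 + 1\right) - 1 = 4 - 1 = 3$)
$Z = \frac{64}{9}$ ($Z = \left(8 \left(- \frac{1}{3}\right)\right)^{2} = \left(- \frac{8}{3}\right)^{2} = \frac{64}{9} \approx 7.1111$)
$\left(Z + X{\left(T{\left(-4 \right)},-4 \right)}\right)^{2} = \left(\frac{64}{9} + 3\right)^{2} = \left(\frac{91}{9}\right)^{2} = \frac{8281}{81}$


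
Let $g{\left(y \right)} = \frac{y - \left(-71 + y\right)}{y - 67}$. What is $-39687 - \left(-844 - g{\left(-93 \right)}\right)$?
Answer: $- \frac{6214951}{160} \approx -38843.0$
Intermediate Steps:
$g{\left(y \right)} = \frac{71}{-67 + y}$
$-39687 - \left(-844 - g{\left(-93 \right)}\right) = -39687 - \left(-844 - \frac{71}{-67 - 93}\right) = -39687 - \left(-844 + \frac{71}{160}\right) = -39687 + \left(\left(12626 + 71 \left(- \frac{1}{160}\right)\right) - 11782\right) = -39687 + \left(\left(12626 - \frac{71}{160}\right) - 11782\right) = -39687 + \left(\frac{2020089}{160} - 11782\right) = -39687 + \frac{134969}{160} = - \frac{6214951}{160}$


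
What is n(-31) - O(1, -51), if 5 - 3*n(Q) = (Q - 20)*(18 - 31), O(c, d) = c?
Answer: -661/3 ≈ -220.33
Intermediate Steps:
n(Q) = -85 + 13*Q/3 (n(Q) = 5/3 - (Q - 20)*(18 - 31)/3 = 5/3 - (-20 + Q)*(-13)/3 = 5/3 - (260 - 13*Q)/3 = 5/3 + (-260/3 + 13*Q/3) = -85 + 13*Q/3)
n(-31) - O(1, -51) = (-85 + (13/3)*(-31)) - 1*1 = (-85 - 403/3) - 1 = -658/3 - 1 = -661/3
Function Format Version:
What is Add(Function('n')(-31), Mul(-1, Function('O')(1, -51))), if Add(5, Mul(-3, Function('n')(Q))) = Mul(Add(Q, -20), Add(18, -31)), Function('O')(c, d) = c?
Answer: Rational(-661, 3) ≈ -220.33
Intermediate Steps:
Function('n')(Q) = Add(-85, Mul(Rational(13, 3), Q)) (Function('n')(Q) = Add(Rational(5, 3), Mul(Rational(-1, 3), Mul(Add(Q, -20), Add(18, -31)))) = Add(Rational(5, 3), Mul(Rational(-1, 3), Mul(Add(-20, Q), -13))) = Add(Rational(5, 3), Mul(Rational(-1, 3), Add(260, Mul(-13, Q)))) = Add(Rational(5, 3), Add(Rational(-260, 3), Mul(Rational(13, 3), Q))) = Add(-85, Mul(Rational(13, 3), Q)))
Add(Function('n')(-31), Mul(-1, Function('O')(1, -51))) = Add(Add(-85, Mul(Rational(13, 3), -31)), Mul(-1, 1)) = Add(Add(-85, Rational(-403, 3)), -1) = Add(Rational(-658, 3), -1) = Rational(-661, 3)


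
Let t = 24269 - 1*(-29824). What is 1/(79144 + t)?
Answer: 1/133237 ≈ 7.5054e-6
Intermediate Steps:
t = 54093 (t = 24269 + 29824 = 54093)
1/(79144 + t) = 1/(79144 + 54093) = 1/133237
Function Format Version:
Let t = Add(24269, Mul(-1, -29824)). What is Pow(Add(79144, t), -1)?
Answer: Rational(1, 133237) ≈ 7.5054e-6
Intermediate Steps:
t = 54093 (t = Add(24269, 29824) = 54093)
Pow(Add(79144, t), -1) = Pow(Add(79144, 54093), -1) = Pow(133237, -1) = Rational(1, 133237)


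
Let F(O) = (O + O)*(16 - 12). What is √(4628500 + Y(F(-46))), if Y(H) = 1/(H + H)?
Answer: √156702495954/184 ≈ 2151.4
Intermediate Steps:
F(O) = 8*O (F(O) = (2*O)*4 = 8*O)
Y(H) = 1/(2*H)
√(4628500 + Y(F(-46))) = √(4628500 + 1/(2*((8*(-46))))) = √(4628500 + (½)/(-368)) = √(4628500 + (½)*(-1/368)) = √(4628500 - 1/736) = √(3406575999/736) = √156702495954/184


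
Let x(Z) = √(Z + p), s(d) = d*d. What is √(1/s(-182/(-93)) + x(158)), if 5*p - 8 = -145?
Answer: √(216225 + 165620*√3265)/910 ≈ 3.4189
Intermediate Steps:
p = -137/5 (p = 8/5 + (⅕)*(-145) = 8/5 - 29 = -137/5 ≈ -27.400)
s(d) = d²
x(Z) = √(-137/5 + Z) (x(Z) = √(Z - 137/5) = √(-137/5 + Z))
√(1/s(-182/(-93)) + x(158)) = √(1/((-182/(-93))²) + √(-685 + 25*158)/5) = √(1/((-182*(-1/93))²) + √(-685 + 3950)/5) = √(1/((182/93)²) + √3265/5) = √(1/(33124/8649) + √3265/5) = √(8649/33124 + √3265/5)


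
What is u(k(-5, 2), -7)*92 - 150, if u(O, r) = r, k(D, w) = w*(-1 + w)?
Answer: -794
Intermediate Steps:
u(k(-5, 2), -7)*92 - 150 = -7*92 - 150 = -644 - 150 = -794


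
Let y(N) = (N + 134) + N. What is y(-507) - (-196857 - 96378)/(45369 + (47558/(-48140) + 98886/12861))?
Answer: -4090105721208610/4682231909977 ≈ -873.54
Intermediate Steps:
y(N) = 134 + 2*N (y(N) = (134 + N) + N = 134 + 2*N)
y(-507) - (-196857 - 96378)/(45369 + (47558/(-48140) + 98886/12861)) = (134 + 2*(-507)) - (-196857 - 96378)/(45369 + (47558/(-48140) + 98886/12861)) = (134 - 1014) - (-293235)/(45369 + (47558*(-1/48140) + 98886*(1/12861))) = -880 - (-293235)/(45369 + (-23779/24070 + 32962/4287)) = -880 - (-293235)/(45369 + 691454767/103188090) = -880 - (-293235)/4682231909977/103188090 = -880 - (-293235)*103188090/4682231909977 = -880 - 1*(-30258359571150/4682231909977) = -880 + 30258359571150/4682231909977 = -4090105721208610/4682231909977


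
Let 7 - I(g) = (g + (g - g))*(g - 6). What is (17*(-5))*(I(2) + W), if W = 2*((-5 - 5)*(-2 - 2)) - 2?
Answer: -7905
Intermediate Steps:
W = 78 (W = 2*(-10*(-4)) - 2 = 2*40 - 2 = 80 - 2 = 78)
I(g) = 7 - g*(-6 + g) (I(g) = 7 - (g + (g - g))*(g - 6) = 7 - (g + 0)*(-6 + g) = 7 - g*(-6 + g))
(17*(-5))*(I(2) + W) = (17*(-5))*((7 - 1*2² + 6*2) + 78) = -85*((7 - 1*4 + 12) + 78) = -85*((7 - 4 + 12) + 78) = -85*(15 + 78) = -85*93 = -7905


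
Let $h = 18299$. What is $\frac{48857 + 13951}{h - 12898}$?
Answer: $\frac{62808}{5401} \approx 11.629$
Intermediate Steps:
$\frac{48857 + 13951}{h - 12898} = \frac{48857 + 13951}{18299 - 12898} = \frac{62808}{5401}$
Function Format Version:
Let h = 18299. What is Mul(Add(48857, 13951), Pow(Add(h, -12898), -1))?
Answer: Rational(62808, 5401) ≈ 11.629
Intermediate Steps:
Mul(Add(48857, 13951), Pow(Add(h, -12898), -1)) = Mul(Add(48857, 13951), Pow(Add(18299, -12898), -1)) = Mul(62808, Pow(5401, -1)) = Mul(62808, Rational(1, 5401)) = Rational(62808, 5401)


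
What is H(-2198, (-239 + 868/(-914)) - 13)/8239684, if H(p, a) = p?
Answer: -1099/4119842 ≈ -0.00026676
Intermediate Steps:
H(-2198, (-239 + 868/(-914)) - 13)/8239684 = -2198/8239684 = -2198*1/8239684 = -1099/4119842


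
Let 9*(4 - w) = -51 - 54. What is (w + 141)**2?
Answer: 220900/9 ≈ 24544.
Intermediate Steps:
w = 47/3 (w = 4 - (-51 - 54)/9 = 4 - 1/9*(-105) = 4 + 35/3 = 47/3 ≈ 15.667)
(w + 141)**2 = (47/3 + 141)**2 = (470/3)**2 = 220900/9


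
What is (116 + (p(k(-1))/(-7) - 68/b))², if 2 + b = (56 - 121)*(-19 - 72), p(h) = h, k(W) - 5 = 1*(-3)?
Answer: 22935038214916/1713214881 ≈ 13387.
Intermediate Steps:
k(W) = 2 (k(W) = 5 + 1*(-3) = 5 - 3 = 2)
b = 5913 (b = -2 + (56 - 121)*(-19 - 72) = -2 - 65*(-91) = -2 + 5915 = 5913)
(116 + (p(k(-1))/(-7) - 68/b))² = (116 + (2/(-7) - 68/5913))² = (116 + (2*(-⅐) - 68*1/5913))² = (116 + (-2/7 - 68/5913))² = (116 - 12302/41391)² = (4789054/41391)² = 22935038214916/1713214881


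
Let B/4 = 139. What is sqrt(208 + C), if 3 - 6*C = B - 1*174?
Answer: sqrt(5214)/6 ≈ 12.035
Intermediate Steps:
B = 556 (B = 4*139 = 556)
C = -379/6 (C = 1/2 - (556 - 1*174)/6 = 1/2 - (556 - 174)/6 = 1/2 - 1/6*382 = 1/2 - 191/3 = -379/6 ≈ -63.167)
sqrt(208 + C) = sqrt(208 - 379/6) = sqrt(869/6) = sqrt(5214)/6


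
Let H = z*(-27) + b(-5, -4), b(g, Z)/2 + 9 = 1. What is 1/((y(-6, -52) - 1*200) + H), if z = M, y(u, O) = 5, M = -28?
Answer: 1/545 ≈ 0.0018349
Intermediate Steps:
b(g, Z) = -16 (b(g, Z) = -18 + 2*1 = -18 + 2 = -16)
z = -28
H = 740 (H = -28*(-27) - 16 = 756 - 16 = 740)
1/((y(-6, -52) - 1*200) + H) = 1/((5 - 1*200) + 740) = 1/((5 - 200) + 740) = 1/(-195 + 740) = 1/545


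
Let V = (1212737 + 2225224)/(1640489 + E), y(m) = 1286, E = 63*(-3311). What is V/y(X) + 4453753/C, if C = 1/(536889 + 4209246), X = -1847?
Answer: 38924107165748550859641/1841418256 ≈ 2.1138e+13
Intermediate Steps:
E = -208593
C = 1/4746135 ≈ 2.1070e-7
V = 3437961/1431896 (V = (1212737 + 2225224)/(1640489 - 208593) = 3437961/1431896 ≈ 2.4010)
V/y(X) + 4453753/C = (3437961/1431896)/1286 + 4453753/(1/4746135) = (3437961/1431896)*(1/1286) + 4453753*4746135 = 3437961/1841418256 + 21138112994655 = 38924107165748550859641/1841418256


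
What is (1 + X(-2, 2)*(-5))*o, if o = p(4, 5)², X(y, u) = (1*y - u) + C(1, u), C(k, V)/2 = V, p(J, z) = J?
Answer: 16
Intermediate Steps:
C(k, V) = 2*V
X(y, u) = u + y (X(y, u) = (1*y - u) + 2*u = (y - u) + 2*u = u + y)
o = 16 (o = 4² = 16)
(1 + X(-2, 2)*(-5))*o = (1 + (2 - 2)*(-5))*16 = (1 + 0*(-5))*16 = (1 + 0)*16 = 1*16 = 16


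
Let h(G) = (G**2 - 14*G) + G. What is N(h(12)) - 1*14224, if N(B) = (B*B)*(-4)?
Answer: -14800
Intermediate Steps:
h(G) = G**2 - 13*G
N(B) = -4*B**2 (N(B) = B**2*(-4) = -4*B**2)
N(h(12)) - 1*14224 = -4*144*(-13 + 12)**2 - 1*14224 = -4*(12*(-1))**2 - 14224 = -4*(-12)**2 - 14224 = -4*144 - 14224 = -576 - 14224 = -14800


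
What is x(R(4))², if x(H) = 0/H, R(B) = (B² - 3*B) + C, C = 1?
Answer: 0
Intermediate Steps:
R(B) = 1 + B² - 3*B (R(B) = (B² - 3*B) + 1 = 1 + B² - 3*B)
x(H) = 0
x(R(4))² = 0² = 0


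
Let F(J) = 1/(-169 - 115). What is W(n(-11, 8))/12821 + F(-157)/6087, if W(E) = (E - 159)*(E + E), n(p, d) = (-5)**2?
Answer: -11582356421/22163765268 ≈ -0.52258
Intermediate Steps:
n(p, d) = 25
F(J) = -1/284 (F(J) = 1/(-284) = -1/284)
W(E) = 2*E*(-159 + E) (W(E) = (-159 + E)*(2*E) = 2*E*(-159 + E))
W(n(-11, 8))/12821 + F(-157)/6087 = (2*25*(-159 + 25))/12821 - 1/284/6087 = (2*25*(-134))*(1/12821) - 1/284*1/6087 = -6700*1/12821 - 1/1728708 = -6700/12821 - 1/1728708 = -11582356421/22163765268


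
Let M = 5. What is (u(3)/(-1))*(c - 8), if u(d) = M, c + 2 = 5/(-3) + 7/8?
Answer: 1295/24 ≈ 53.958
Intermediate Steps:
c = -67/24 (c = -2 + (5/(-3) + 7/8) = -2 + (5*(-⅓) + 7*(⅛)) = -2 + (-5/3 + 7/8) = -2 - 19/24 = -67/24 ≈ -2.7917)
u(d) = 5
(u(3)/(-1))*(c - 8) = (5/(-1))*(-67/24 - 8) = (5*(-1))*(-259/24) = -5*(-259/24) = 1295/24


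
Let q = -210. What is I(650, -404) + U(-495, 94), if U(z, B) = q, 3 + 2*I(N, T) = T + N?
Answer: -177/2 ≈ -88.500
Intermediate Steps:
I(N, T) = -3/2 + N/2 + T/2 (I(N, T) = -3/2 + (T + N)/2 = -3/2 + (N + T)/2 = -3/2 + (N/2 + T/2) = -3/2 + N/2 + T/2)
U(z, B) = -210
I(650, -404) + U(-495, 94) = (-3/2 + (½)*650 + (½)*(-404)) - 210 = (-3/2 + 325 - 202) - 210 = 243/2 - 210 = -177/2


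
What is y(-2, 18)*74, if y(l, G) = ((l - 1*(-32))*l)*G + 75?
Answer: -74370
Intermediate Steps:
y(l, G) = 75 + G*l*(32 + l) (y(l, G) = ((l + 32)*l)*G + 75 = ((32 + l)*l)*G + 75 = (l*(32 + l))*G + 75 = G*l*(32 + l) + 75 = 75 + G*l*(32 + l))
y(-2, 18)*74 = (75 + 18*(-2)² + 32*18*(-2))*74 = (75 + 18*4 - 1152)*74 = (75 + 72 - 1152)*74 = -1005*74 = -74370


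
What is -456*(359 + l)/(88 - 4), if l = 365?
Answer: -27512/7 ≈ -3930.3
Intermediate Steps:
-456*(359 + l)/(88 - 4) = -456*(359 + 365)/(88 - 4) = -456/(84/724) = -456/(84*(1/724)) = -456/21/181 = -456*181/21 = -27512/7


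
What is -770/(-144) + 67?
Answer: 5209/72 ≈ 72.347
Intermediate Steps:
-770/(-144) + 67 = -770*(-1)/144 + 67 = -11*(-35/72) + 67 = 385/72 + 67 = 5209/72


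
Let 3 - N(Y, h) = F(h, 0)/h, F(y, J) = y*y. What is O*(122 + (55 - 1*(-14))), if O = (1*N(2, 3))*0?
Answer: 0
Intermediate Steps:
F(y, J) = y²
N(Y, h) = 3 - h (N(Y, h) = 3 - h²/h = 3 - h)
O = 0 (O = (1*(3 - 1*3))*0 = (1*(3 - 3))*0 = (1*0)*0 = 0*0 = 0)
O*(122 + (55 - 1*(-14))) = 0*(122 + (55 - 1*(-14))) = 0*(122 + (55 + 14)) = 0*(122 + 69) = 0*191 = 0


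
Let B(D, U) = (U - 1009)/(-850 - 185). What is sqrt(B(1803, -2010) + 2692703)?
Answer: 4*sqrt(20031207610)/345 ≈ 1640.9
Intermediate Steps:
B(D, U) = 1009/1035 - U/1035 (B(D, U) = (-1009 + U)/(-1035) = (-1009 + U)*(-1/1035) = 1009/1035 - U/1035)
sqrt(B(1803, -2010) + 2692703) = sqrt((1009/1035 - 1/1035*(-2010)) + 2692703) = sqrt((1009/1035 + 134/69) + 2692703) = sqrt(3019/1035 + 2692703) = sqrt(2786950624/1035) = 4*sqrt(20031207610)/345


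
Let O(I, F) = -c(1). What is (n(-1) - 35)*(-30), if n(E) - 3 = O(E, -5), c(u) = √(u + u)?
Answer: 960 + 30*√2 ≈ 1002.4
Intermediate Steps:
c(u) = √2*√u (c(u) = √(2*u) = √2*√u)
O(I, F) = -√2 (O(I, F) = -√2*√1 = -√2)
n(E) = 3 - √2
(n(-1) - 35)*(-30) = ((3 - √2) - 35)*(-30) = (-32 - √2)*(-30) = 960 + 30*√2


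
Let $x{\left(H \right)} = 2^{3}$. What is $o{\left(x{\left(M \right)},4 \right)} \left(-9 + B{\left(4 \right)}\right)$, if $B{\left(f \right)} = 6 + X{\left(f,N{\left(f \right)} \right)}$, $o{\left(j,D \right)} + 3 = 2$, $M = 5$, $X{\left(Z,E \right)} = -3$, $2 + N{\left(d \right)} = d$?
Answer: $6$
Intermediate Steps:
$N{\left(d \right)} = -2 + d$
$x{\left(H \right)} = 8$
$o{\left(j,D \right)} = -1$ ($o{\left(j,D \right)} = -3 + 2 = -1$)
$B{\left(f \right)} = 3$ ($B{\left(f \right)} = 6 - 3 = 3$)
$o{\left(x{\left(M \right)},4 \right)} \left(-9 + B{\left(4 \right)}\right) = - (-9 + 3) = \left(-1\right) \left(-6\right) = 6$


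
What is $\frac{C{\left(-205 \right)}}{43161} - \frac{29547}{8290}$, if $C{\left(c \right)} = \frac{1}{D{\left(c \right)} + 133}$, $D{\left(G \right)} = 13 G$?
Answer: $- \frac{1614502036967}{452980737540} \approx -3.5642$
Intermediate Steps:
$C{\left(c \right)} = \frac{1}{133 + 13 c}$ ($C{\left(c \right)} = \frac{1}{13 c + 133} = \frac{1}{133 + 13 c}$)
$\frac{C{\left(-205 \right)}}{43161} - \frac{29547}{8290} = \frac{1}{\left(133 + 13 \left(-205\right)\right) 43161} - \frac{29547}{8290} = \frac{1}{133 - 2665} \cdot \frac{1}{43161} - \frac{29547}{8290} = \frac{1}{-2532} \cdot \frac{1}{43161} - \frac{29547}{8290} = \left(- \frac{1}{2532}\right) \frac{1}{43161} - \frac{29547}{8290} = - \frac{1}{109283652} - \frac{29547}{8290} = - \frac{1614502036967}{452980737540}$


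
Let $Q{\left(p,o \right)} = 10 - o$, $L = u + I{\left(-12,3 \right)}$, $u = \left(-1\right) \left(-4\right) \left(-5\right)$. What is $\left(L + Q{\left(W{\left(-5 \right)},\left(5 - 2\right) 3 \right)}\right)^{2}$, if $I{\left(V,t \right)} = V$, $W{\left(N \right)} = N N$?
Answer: $961$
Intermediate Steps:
$W{\left(N \right)} = N^{2}$
$u = -20$ ($u = 4 \left(-5\right) = -20$)
$L = -32$ ($L = -20 - 12 = -32$)
$\left(L + Q{\left(W{\left(-5 \right)},\left(5 - 2\right) 3 \right)}\right)^{2} = \left(-32 + \left(10 - \left(5 - 2\right) 3\right)\right)^{2} = \left(-32 + \left(10 - 3 \cdot 3\right)\right)^{2} = \left(-32 + \left(10 - 9\right)\right)^{2} = \left(-32 + 1\right)^{2} = \left(-31\right)^{2} = 961$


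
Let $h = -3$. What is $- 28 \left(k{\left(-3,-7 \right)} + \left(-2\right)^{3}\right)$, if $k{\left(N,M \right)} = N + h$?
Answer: $392$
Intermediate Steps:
$k{\left(N,M \right)} = -3 + N$ ($k{\left(N,M \right)} = N - 3 = -3 + N$)
$- 28 \left(k{\left(-3,-7 \right)} + \left(-2\right)^{3}\right) = - 28 \left(\left(-3 - 3\right) + \left(-2\right)^{3}\right) = - 28 \left(-6 - 8\right) = \left(-28\right) \left(-14\right) = 392$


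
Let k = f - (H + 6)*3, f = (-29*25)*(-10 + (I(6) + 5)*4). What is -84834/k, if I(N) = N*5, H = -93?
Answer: 84834/93989 ≈ 0.90259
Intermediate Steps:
I(N) = 5*N
f = -94250 (f = (-29*25)*(-10 + (5*6 + 5)*4) = -725*(-10 + (30 + 5)*4) = -725*(-10 + 35*4) = -725*(-10 + 140) = -725*130 = -94250)
k = -93989 (k = -94250 - (-93 + 6)*3 = -94250 - (-87)*3 = -94250 - 1*(-261) = -94250 + 261 = -93989)
-84834/k = -84834/(-93989) = -84834*(-1/93989) = 84834/93989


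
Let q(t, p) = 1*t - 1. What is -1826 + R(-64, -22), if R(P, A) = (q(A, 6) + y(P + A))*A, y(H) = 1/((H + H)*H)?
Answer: -9762731/7396 ≈ -1320.0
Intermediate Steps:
q(t, p) = -1 + t (q(t, p) = t - 1 = -1 + t)
y(H) = 1/(2*H²) (y(H) = 1/(((2*H))*H) = (1/(2*H))/H = 1/(2*H²))
R(P, A) = A*(-1 + A + 1/(2*(A + P)²)) (R(P, A) = ((-1 + A) + 1/(2*(P + A)²))*A = ((-1 + A) + 1/(2*(A + P)²))*A = (-1 + A + 1/(2*(A + P)²))*A = A*(-1 + A + 1/(2*(A + P)²)))
-1826 + R(-64, -22) = -1826 + ((-22)² - 1*(-22) + (½)*(-22)/(-22 - 64)²) = -1826 + (484 + 22 + (½)*(-22)/(-86)²) = -1826 + (484 + 22 + (½)*(-22)*(1/7396)) = -1826 + (484 + 22 - 11/7396) = -1826 + 3742365/7396 = -9762731/7396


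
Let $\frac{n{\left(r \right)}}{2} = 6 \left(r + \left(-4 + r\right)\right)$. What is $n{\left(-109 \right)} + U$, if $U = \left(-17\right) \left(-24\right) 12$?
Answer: $2232$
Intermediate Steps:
$n{\left(r \right)} = -48 + 24 r$ ($n{\left(r \right)} = 2 \cdot 6 \left(r + \left(-4 + r\right)\right) = 2 \cdot 6 \left(-4 + 2 r\right) = 2 \left(-24 + 12 r\right) = -48 + 24 r$)
$U = 4896$ ($U = 408 \cdot 12 = 4896$)
$n{\left(-109 \right)} + U = \left(-48 + 24 \left(-109\right)\right) + 4896 = \left(-48 - 2616\right) + 4896 = -2664 + 4896 = 2232$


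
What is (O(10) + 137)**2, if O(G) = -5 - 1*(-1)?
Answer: 17689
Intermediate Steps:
O(G) = -4 (O(G) = -5 + 1 = -4)
(O(10) + 137)**2 = (-4 + 137)**2 = 133**2 = 17689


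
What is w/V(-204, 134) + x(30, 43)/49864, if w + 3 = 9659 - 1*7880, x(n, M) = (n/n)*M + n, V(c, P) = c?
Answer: -7378631/847688 ≈ -8.7044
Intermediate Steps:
x(n, M) = M + n (x(n, M) = 1*M + n = M + n)
w = 1776 (w = -3 + (9659 - 1*7880) = -3 + (9659 - 7880) = -3 + 1779 = 1776)
w/V(-204, 134) + x(30, 43)/49864 = 1776/(-204) + (43 + 30)/49864 = 1776*(-1/204) + 73*(1/49864) = -148/17 + 73/49864 = -7378631/847688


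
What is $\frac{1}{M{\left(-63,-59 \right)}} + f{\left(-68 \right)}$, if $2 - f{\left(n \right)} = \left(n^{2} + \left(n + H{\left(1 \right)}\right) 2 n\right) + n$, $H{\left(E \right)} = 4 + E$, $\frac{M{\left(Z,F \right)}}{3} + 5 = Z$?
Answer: $- \frac{2676889}{204} \approx -13122.0$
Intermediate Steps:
$M{\left(Z,F \right)} = -15 + 3 Z$
$f{\left(n \right)} = 2 - n - n^{2} - n \left(10 + 2 n\right)$ ($f{\left(n \right)} = 2 - \left(\left(n^{2} + \left(n + \left(4 + 1\right)\right) 2 n\right) + n\right) = 2 - \left(\left(n^{2} + \left(n + 5\right) 2 n\right) + n\right) = 2 - \left(\left(n^{2} + \left(5 + n\right) 2 n\right) + n\right) = 2 - \left(\left(n^{2} + \left(10 + 2 n\right) n\right) + n\right) = 2 - \left(\left(n^{2} + n \left(10 + 2 n\right)\right) + n\right) = 2 - \left(n + n^{2} + n \left(10 + 2 n\right)\right) = 2 - n - n^{2} - n \left(10 + 2 n\right)$)
$\frac{1}{M{\left(-63,-59 \right)}} + f{\left(-68 \right)} = \frac{1}{-15 + 3 \left(-63\right)} - \left(-750 + 13872\right) = \frac{1}{-15 - 189} + \left(2 + 748 - 13872\right) = \frac{1}{-204} + \left(2 + 748 - 13872\right) = - \frac{1}{204} - 13122 = - \frac{2676889}{204}$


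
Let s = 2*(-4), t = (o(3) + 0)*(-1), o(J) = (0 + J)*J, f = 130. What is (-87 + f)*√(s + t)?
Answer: 43*I*√17 ≈ 177.29*I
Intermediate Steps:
o(J) = J² (o(J) = J*J = J²)
t = -9 (t = (3² + 0)*(-1) = (9 + 0)*(-1) = 9*(-1) = -9)
s = -8
(-87 + f)*√(s + t) = (-87 + 130)*√(-8 - 9) = 43*√(-17) = 43*(I*√17) = 43*I*√17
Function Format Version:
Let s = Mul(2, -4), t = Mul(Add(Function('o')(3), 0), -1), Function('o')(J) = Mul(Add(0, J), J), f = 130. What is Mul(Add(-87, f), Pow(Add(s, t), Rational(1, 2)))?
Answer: Mul(43, I, Pow(17, Rational(1, 2))) ≈ Mul(177.29, I)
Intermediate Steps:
Function('o')(J) = Pow(J, 2) (Function('o')(J) = Mul(J, J) = Pow(J, 2))
t = -9 (t = Mul(Add(Pow(3, 2), 0), -1) = Mul(Add(9, 0), -1) = Mul(9, -1) = -9)
s = -8
Mul(Add(-87, f), Pow(Add(s, t), Rational(1, 2))) = Mul(Add(-87, 130), Pow(Add(-8, -9), Rational(1, 2))) = Mul(43, Pow(-17, Rational(1, 2))) = Mul(43, Mul(I, Pow(17, Rational(1, 2)))) = Mul(43, I, Pow(17, Rational(1, 2)))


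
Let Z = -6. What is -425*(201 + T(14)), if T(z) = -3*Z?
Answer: -93075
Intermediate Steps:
T(z) = 18 (T(z) = -3*(-6) = 18)
-425*(201 + T(14)) = -425*(201 + 18) = -425*219 = -93075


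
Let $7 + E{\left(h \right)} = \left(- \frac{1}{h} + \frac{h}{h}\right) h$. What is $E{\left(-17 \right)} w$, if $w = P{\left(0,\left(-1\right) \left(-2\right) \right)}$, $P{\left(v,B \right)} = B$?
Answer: $-50$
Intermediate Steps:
$w = 2$ ($w = \left(-1\right) \left(-2\right) = 2$)
$E{\left(h \right)} = -7 + h \left(1 - \frac{1}{h}\right)$ ($E{\left(h \right)} = -7 + \left(- \frac{1}{h} + \frac{h}{h}\right) h = -7 + \left(- \frac{1}{h} + 1\right) h = -7 + \left(1 - \frac{1}{h}\right) h = -7 + h \left(1 - \frac{1}{h}\right)$)
$E{\left(-17 \right)} w = \left(-8 - 17\right) 2 = \left(-25\right) 2 = -50$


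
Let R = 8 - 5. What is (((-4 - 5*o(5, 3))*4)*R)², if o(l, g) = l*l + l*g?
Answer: 5992704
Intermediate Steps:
o(l, g) = l² + g*l
R = 3
(((-4 - 5*o(5, 3))*4)*R)² = (((-4 - 25*(3 + 5))*4)*3)² = (((-4 - 25*8)*4)*3)² = (((-4 - 5*40)*4)*3)² = (((-4 - 200)*4)*3)² = (-204*4*3)² = (-816*3)² = (-2448)² = 5992704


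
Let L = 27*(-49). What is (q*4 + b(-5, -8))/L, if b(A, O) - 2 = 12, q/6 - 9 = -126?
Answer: 2794/1323 ≈ 2.1119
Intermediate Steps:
q = -702 (q = 54 + 6*(-126) = 54 - 756 = -702)
L = -1323
b(A, O) = 14 (b(A, O) = 2 + 12 = 14)
(q*4 + b(-5, -8))/L = (-702*4 + 14)/(-1323) = (-2808 + 14)*(-1/1323) = -2794*(-1/1323) = 2794/1323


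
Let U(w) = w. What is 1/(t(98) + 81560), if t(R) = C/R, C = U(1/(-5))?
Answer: 490/39964399 ≈ 1.2261e-5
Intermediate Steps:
C = -1/5 (C = 1/(-5) = -1/5 ≈ -0.20000)
t(R) = -1/(5*R)
1/(t(98) + 81560) = 1/(-1/5/98 + 81560) = 1/(-1/5*1/98 + 81560) = 1/(-1/490 + 81560) = 1/(39964399/490) = 490/39964399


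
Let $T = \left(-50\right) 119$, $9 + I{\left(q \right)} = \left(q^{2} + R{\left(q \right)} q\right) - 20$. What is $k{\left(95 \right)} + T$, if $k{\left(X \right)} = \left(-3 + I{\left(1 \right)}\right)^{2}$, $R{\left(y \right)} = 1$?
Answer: $-5050$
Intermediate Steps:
$I{\left(q \right)} = -29 + q + q^{2}$ ($I{\left(q \right)} = -9 - \left(20 - q - q^{2}\right) = -9 + \left(-20 + q + q^{2}\right) = -29 + q + q^{2}$)
$T = -5950$
$k{\left(X \right)} = 900$ ($k{\left(X \right)} = \left(-3 + \left(-29 + 1 + 1^{2}\right)\right)^{2} = \left(-3 + \left(-29 + 1 + 1\right)\right)^{2} = \left(-3 - 27\right)^{2} = \left(-30\right)^{2} = 900$)
$k{\left(95 \right)} + T = 900 - 5950 = -5050$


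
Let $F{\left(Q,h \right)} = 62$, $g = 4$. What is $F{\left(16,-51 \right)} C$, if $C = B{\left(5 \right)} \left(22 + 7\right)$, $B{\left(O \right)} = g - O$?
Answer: $-1798$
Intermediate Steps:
$B{\left(O \right)} = 4 - O$
$C = -29$ ($C = \left(4 - 5\right) \left(22 + 7\right) = \left(4 - 5\right) 29 = \left(-1\right) 29 = -29$)
$F{\left(16,-51 \right)} C = 62 \left(-29\right) = -1798$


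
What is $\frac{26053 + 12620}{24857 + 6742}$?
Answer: $\frac{4297}{3511} \approx 1.2239$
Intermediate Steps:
$\frac{26053 + 12620}{24857 + 6742} = \frac{38673}{31599} = 38673 \cdot \frac{1}{31599} = \frac{4297}{3511}$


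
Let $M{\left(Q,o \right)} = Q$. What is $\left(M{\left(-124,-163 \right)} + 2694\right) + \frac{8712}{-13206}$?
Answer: $\frac{5655118}{2201} \approx 2569.3$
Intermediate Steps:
$\left(M{\left(-124,-163 \right)} + 2694\right) + \frac{8712}{-13206} = \left(-124 + 2694\right) + \frac{8712}{-13206} = 2570 + 8712 \left(- \frac{1}{13206}\right) = 2570 - \frac{1452}{2201} = \frac{5655118}{2201}$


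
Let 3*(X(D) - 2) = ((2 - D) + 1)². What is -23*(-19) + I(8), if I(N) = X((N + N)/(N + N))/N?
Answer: 5249/12 ≈ 437.42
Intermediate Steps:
X(D) = 2 + (3 - D)²/3 (X(D) = 2 + ((2 - D) + 1)²/3 = 2 + (3 - D)²/3)
I(N) = 10/(3*N) (I(N) = (2 + (-3 + (N + N)/(N + N))²/3)/N = (2 + (-3 + (2*N)/((2*N)))²/3)/N = (2 + (-3 + (2*N)*(1/(2*N)))²/3)/N = (2 + (-3 + 1)²/3)/N = (2 + (⅓)*(-2)²)/N = (2 + (⅓)*4)/N = (2 + 4/3)/N = 10/(3*N))
-23*(-19) + I(8) = -23*(-19) + (10/3)/8 = 437 + (10/3)*(⅛) = 437 + 5/12 = 5249/12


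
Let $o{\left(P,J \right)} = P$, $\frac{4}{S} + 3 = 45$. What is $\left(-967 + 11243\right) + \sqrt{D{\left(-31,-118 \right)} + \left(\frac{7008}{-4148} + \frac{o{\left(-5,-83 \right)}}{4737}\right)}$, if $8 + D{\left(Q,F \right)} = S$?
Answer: $10276 + \frac{i \sqrt{1260598242213947}}{11461961} \approx 10276.0 + 3.0976 i$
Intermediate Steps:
$S = \frac{2}{21}$ ($S = \frac{4}{-3 + 45} = \frac{4}{42} = 4 \cdot \frac{1}{42} = \frac{2}{21} \approx 0.095238$)
$D{\left(Q,F \right)} = - \frac{166}{21}$ ($D{\left(Q,F \right)} = -8 + \frac{2}{21} = - \frac{166}{21}$)
$\left(-967 + 11243\right) + \sqrt{D{\left(-31,-118 \right)} + \left(\frac{7008}{-4148} + \frac{o{\left(-5,-83 \right)}}{4737}\right)} = \left(-967 + 11243\right) + \sqrt{- \frac{166}{21} + \left(\frac{7008}{-4148} - \frac{5}{4737}\right)} = 10276 + \sqrt{- \frac{166}{21} + \left(7008 \left(- \frac{1}{4148}\right) - \frac{5}{4737}\right)} = 10276 + \sqrt{- \frac{166}{21} - \frac{8304409}{4912269}} = 10276 + \sqrt{- \frac{109981027}{11461961}} = 10276 + \frac{i \sqrt{1260598242213947}}{11461961}$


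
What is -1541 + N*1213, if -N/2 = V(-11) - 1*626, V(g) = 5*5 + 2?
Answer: 1451633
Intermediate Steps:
V(g) = 27 (V(g) = 25 + 2 = 27)
N = 1198 (N = -2*(27 - 1*626) = -2*(27 - 626) = -2*(-599) = 1198)
-1541 + N*1213 = -1541 + 1198*1213 = -1541 + 1453174 = 1451633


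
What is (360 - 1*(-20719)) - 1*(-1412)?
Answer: 22491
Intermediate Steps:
(360 - 1*(-20719)) - 1*(-1412) = (360 + 20719) + 1412 = 21079 + 1412 = 22491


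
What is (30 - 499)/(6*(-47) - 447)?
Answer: 469/729 ≈ 0.64335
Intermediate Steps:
(30 - 499)/(6*(-47) - 447) = -469/(-282 - 447) = -469/(-729) = -469*(-1/729) = 469/729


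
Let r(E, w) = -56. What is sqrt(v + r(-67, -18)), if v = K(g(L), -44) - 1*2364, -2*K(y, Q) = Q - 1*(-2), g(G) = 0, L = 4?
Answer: I*sqrt(2399) ≈ 48.98*I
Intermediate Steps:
K(y, Q) = -1 - Q/2 (K(y, Q) = -(Q - 1*(-2))/2 = -(Q + 2)/2 = -(2 + Q)/2 = -1 - Q/2)
v = -2343 (v = (-1 - 1/2*(-44)) - 1*2364 = (-1 + 22) - 2364 = 21 - 2364 = -2343)
sqrt(v + r(-67, -18)) = sqrt(-2343 - 56) = sqrt(-2399) = I*sqrt(2399)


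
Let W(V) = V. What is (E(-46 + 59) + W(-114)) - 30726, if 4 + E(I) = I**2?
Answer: -30675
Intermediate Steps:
E(I) = -4 + I**2
(E(-46 + 59) + W(-114)) - 30726 = ((-4 + (-46 + 59)**2) - 114) - 30726 = ((-4 + 13**2) - 114) - 30726 = ((-4 + 169) - 114) - 30726 = (165 - 114) - 30726 = 51 - 30726 = -30675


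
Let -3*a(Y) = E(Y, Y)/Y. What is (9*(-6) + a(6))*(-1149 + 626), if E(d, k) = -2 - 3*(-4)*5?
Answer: 269345/9 ≈ 29927.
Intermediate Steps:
E(d, k) = 58 (E(d, k) = -2 + 12*5 = -2 + 60 = 58)
a(Y) = -58/(3*Y)
(9*(-6) + a(6))*(-1149 + 626) = (9*(-6) - 58/3/6)*(-1149 + 626) = (-54 - 58/3*⅙)*(-523) = (-54 - 29/9)*(-523) = -515/9*(-523) = 269345/9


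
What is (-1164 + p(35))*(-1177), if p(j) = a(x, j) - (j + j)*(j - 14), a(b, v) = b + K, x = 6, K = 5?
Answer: 3087271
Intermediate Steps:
a(b, v) = 5 + b (a(b, v) = b + 5 = 5 + b)
p(j) = 11 - 2*j*(-14 + j) (p(j) = (5 + 6) - (j + j)*(j - 14) = 11 - 2*j*(-14 + j))
(-1164 + p(35))*(-1177) = (-1164 + (11 - 2*35² + 28*35))*(-1177) = (-1164 + (11 - 2*1225 + 980))*(-1177) = (-1164 + (11 - 2450 + 980))*(-1177) = (-1164 - 1459)*(-1177) = -2623*(-1177) = 3087271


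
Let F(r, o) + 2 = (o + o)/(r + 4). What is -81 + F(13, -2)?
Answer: -1415/17 ≈ -83.235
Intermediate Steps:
F(r, o) = -2 + 2*o/(4 + r) (F(r, o) = -2 + (o + o)/(r + 4) = -2 + (2*o)/(4 + r) = -2 + 2*o/(4 + r))
-81 + F(13, -2) = -81 + 2*(-4 - 2 - 1*13)/(4 + 13) = -81 + 2*(-4 - 2 - 13)/17 = -81 + 2*(1/17)*(-19) = -81 - 38/17 = -1415/17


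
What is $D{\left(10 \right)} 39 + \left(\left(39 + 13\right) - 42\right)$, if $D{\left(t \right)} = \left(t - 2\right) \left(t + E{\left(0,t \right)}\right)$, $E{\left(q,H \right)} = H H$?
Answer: $34330$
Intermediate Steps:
$E{\left(q,H \right)} = H^{2}$
$D{\left(t \right)} = \left(-2 + t\right) \left(t + t^{2}\right)$ ($D{\left(t \right)} = \left(t - 2\right) \left(t + t^{2}\right) = \left(-2 + t\right) \left(t + t^{2}\right)$)
$D{\left(10 \right)} 39 + \left(\left(39 + 13\right) - 42\right) = 10 \left(-2 + 10^{2} - 10\right) 39 + \left(\left(39 + 13\right) - 42\right) = 10 \left(-2 + 100 - 10\right) 39 + \left(52 - 42\right) = 10 \cdot 88 \cdot 39 + 10 = 880 \cdot 39 + 10 = 34320 + 10 = 34330$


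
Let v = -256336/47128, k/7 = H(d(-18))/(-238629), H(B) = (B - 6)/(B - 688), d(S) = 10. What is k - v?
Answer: 2592045074176/476553805821 ≈ 5.4391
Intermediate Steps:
H(B) = (-6 + B)/(-688 + B)
k = 14/80895231 (k = 7*(((-6 + 10)/(-688 + 10))/(-238629)) = 7*((4/(-678))*(-1/238629)) = 7*(-1/678*4*(-1/238629)) = 7*(-2/339*(-1/238629)) = 7*(2/80895231) = 14/80895231 ≈ 1.7306e-7)
v = -32042/5891 (v = -256336*1/47128 = -32042/5891 ≈ -5.4391)
k - v = 14/80895231 - 1*(-32042/5891) = 14/80895231 + 32042/5891 = 2592045074176/476553805821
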